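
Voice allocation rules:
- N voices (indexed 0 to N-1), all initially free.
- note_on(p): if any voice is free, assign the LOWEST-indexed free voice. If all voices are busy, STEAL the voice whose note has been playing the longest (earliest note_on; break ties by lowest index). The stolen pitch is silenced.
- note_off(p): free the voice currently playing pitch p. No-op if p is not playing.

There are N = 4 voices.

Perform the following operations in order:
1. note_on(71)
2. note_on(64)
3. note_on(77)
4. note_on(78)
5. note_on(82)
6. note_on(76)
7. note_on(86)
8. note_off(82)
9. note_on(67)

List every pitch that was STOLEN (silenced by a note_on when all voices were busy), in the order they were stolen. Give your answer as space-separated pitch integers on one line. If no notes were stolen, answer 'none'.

Answer: 71 64 77

Derivation:
Op 1: note_on(71): voice 0 is free -> assigned | voices=[71 - - -]
Op 2: note_on(64): voice 1 is free -> assigned | voices=[71 64 - -]
Op 3: note_on(77): voice 2 is free -> assigned | voices=[71 64 77 -]
Op 4: note_on(78): voice 3 is free -> assigned | voices=[71 64 77 78]
Op 5: note_on(82): all voices busy, STEAL voice 0 (pitch 71, oldest) -> assign | voices=[82 64 77 78]
Op 6: note_on(76): all voices busy, STEAL voice 1 (pitch 64, oldest) -> assign | voices=[82 76 77 78]
Op 7: note_on(86): all voices busy, STEAL voice 2 (pitch 77, oldest) -> assign | voices=[82 76 86 78]
Op 8: note_off(82): free voice 0 | voices=[- 76 86 78]
Op 9: note_on(67): voice 0 is free -> assigned | voices=[67 76 86 78]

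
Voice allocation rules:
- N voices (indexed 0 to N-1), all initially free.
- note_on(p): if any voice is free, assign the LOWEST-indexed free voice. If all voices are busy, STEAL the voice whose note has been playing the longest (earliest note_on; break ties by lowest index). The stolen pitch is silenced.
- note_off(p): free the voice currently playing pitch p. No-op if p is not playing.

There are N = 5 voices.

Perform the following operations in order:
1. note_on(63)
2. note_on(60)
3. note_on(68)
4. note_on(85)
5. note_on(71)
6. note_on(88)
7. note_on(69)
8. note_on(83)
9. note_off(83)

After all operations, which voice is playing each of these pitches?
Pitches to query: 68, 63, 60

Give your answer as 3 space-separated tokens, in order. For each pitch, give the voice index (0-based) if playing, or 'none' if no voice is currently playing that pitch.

Answer: none none none

Derivation:
Op 1: note_on(63): voice 0 is free -> assigned | voices=[63 - - - -]
Op 2: note_on(60): voice 1 is free -> assigned | voices=[63 60 - - -]
Op 3: note_on(68): voice 2 is free -> assigned | voices=[63 60 68 - -]
Op 4: note_on(85): voice 3 is free -> assigned | voices=[63 60 68 85 -]
Op 5: note_on(71): voice 4 is free -> assigned | voices=[63 60 68 85 71]
Op 6: note_on(88): all voices busy, STEAL voice 0 (pitch 63, oldest) -> assign | voices=[88 60 68 85 71]
Op 7: note_on(69): all voices busy, STEAL voice 1 (pitch 60, oldest) -> assign | voices=[88 69 68 85 71]
Op 8: note_on(83): all voices busy, STEAL voice 2 (pitch 68, oldest) -> assign | voices=[88 69 83 85 71]
Op 9: note_off(83): free voice 2 | voices=[88 69 - 85 71]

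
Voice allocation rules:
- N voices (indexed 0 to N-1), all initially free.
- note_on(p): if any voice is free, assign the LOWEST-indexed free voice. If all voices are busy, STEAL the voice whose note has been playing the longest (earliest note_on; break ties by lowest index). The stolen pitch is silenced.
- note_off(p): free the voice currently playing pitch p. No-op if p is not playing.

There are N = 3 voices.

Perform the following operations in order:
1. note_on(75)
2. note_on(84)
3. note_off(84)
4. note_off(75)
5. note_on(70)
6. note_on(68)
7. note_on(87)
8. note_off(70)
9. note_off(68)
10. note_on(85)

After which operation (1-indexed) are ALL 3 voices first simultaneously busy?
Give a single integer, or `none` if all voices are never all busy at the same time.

Op 1: note_on(75): voice 0 is free -> assigned | voices=[75 - -]
Op 2: note_on(84): voice 1 is free -> assigned | voices=[75 84 -]
Op 3: note_off(84): free voice 1 | voices=[75 - -]
Op 4: note_off(75): free voice 0 | voices=[- - -]
Op 5: note_on(70): voice 0 is free -> assigned | voices=[70 - -]
Op 6: note_on(68): voice 1 is free -> assigned | voices=[70 68 -]
Op 7: note_on(87): voice 2 is free -> assigned | voices=[70 68 87]
Op 8: note_off(70): free voice 0 | voices=[- 68 87]
Op 9: note_off(68): free voice 1 | voices=[- - 87]
Op 10: note_on(85): voice 0 is free -> assigned | voices=[85 - 87]

Answer: 7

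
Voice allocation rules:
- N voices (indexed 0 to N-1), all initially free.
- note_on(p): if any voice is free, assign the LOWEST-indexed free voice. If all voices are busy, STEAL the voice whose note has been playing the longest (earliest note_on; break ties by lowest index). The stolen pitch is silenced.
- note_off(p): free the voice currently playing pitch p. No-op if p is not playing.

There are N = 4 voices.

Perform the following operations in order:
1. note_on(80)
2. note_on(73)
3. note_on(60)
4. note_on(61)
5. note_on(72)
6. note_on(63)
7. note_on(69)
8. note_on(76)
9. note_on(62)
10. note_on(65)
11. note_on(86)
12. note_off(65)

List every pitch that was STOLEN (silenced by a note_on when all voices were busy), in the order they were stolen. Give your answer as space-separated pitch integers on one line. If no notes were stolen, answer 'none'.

Op 1: note_on(80): voice 0 is free -> assigned | voices=[80 - - -]
Op 2: note_on(73): voice 1 is free -> assigned | voices=[80 73 - -]
Op 3: note_on(60): voice 2 is free -> assigned | voices=[80 73 60 -]
Op 4: note_on(61): voice 3 is free -> assigned | voices=[80 73 60 61]
Op 5: note_on(72): all voices busy, STEAL voice 0 (pitch 80, oldest) -> assign | voices=[72 73 60 61]
Op 6: note_on(63): all voices busy, STEAL voice 1 (pitch 73, oldest) -> assign | voices=[72 63 60 61]
Op 7: note_on(69): all voices busy, STEAL voice 2 (pitch 60, oldest) -> assign | voices=[72 63 69 61]
Op 8: note_on(76): all voices busy, STEAL voice 3 (pitch 61, oldest) -> assign | voices=[72 63 69 76]
Op 9: note_on(62): all voices busy, STEAL voice 0 (pitch 72, oldest) -> assign | voices=[62 63 69 76]
Op 10: note_on(65): all voices busy, STEAL voice 1 (pitch 63, oldest) -> assign | voices=[62 65 69 76]
Op 11: note_on(86): all voices busy, STEAL voice 2 (pitch 69, oldest) -> assign | voices=[62 65 86 76]
Op 12: note_off(65): free voice 1 | voices=[62 - 86 76]

Answer: 80 73 60 61 72 63 69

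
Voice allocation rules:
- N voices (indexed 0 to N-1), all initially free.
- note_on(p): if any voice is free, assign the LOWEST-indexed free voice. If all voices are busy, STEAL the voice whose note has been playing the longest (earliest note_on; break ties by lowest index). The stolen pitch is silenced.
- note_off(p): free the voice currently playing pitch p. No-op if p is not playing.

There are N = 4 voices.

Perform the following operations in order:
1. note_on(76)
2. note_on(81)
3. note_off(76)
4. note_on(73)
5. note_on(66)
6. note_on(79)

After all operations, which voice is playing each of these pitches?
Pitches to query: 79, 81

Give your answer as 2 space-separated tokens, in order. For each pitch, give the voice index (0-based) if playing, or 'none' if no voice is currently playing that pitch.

Answer: 3 1

Derivation:
Op 1: note_on(76): voice 0 is free -> assigned | voices=[76 - - -]
Op 2: note_on(81): voice 1 is free -> assigned | voices=[76 81 - -]
Op 3: note_off(76): free voice 0 | voices=[- 81 - -]
Op 4: note_on(73): voice 0 is free -> assigned | voices=[73 81 - -]
Op 5: note_on(66): voice 2 is free -> assigned | voices=[73 81 66 -]
Op 6: note_on(79): voice 3 is free -> assigned | voices=[73 81 66 79]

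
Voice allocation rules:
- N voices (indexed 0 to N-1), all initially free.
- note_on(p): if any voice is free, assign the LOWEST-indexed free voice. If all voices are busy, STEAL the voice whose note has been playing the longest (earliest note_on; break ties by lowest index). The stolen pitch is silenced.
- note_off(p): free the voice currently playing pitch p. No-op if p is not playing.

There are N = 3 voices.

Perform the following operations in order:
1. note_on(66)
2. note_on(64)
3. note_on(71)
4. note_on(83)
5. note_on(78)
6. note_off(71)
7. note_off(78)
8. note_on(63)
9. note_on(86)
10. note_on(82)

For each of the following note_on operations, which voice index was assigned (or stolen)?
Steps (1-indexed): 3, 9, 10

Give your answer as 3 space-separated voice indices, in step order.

Op 1: note_on(66): voice 0 is free -> assigned | voices=[66 - -]
Op 2: note_on(64): voice 1 is free -> assigned | voices=[66 64 -]
Op 3: note_on(71): voice 2 is free -> assigned | voices=[66 64 71]
Op 4: note_on(83): all voices busy, STEAL voice 0 (pitch 66, oldest) -> assign | voices=[83 64 71]
Op 5: note_on(78): all voices busy, STEAL voice 1 (pitch 64, oldest) -> assign | voices=[83 78 71]
Op 6: note_off(71): free voice 2 | voices=[83 78 -]
Op 7: note_off(78): free voice 1 | voices=[83 - -]
Op 8: note_on(63): voice 1 is free -> assigned | voices=[83 63 -]
Op 9: note_on(86): voice 2 is free -> assigned | voices=[83 63 86]
Op 10: note_on(82): all voices busy, STEAL voice 0 (pitch 83, oldest) -> assign | voices=[82 63 86]

Answer: 2 2 0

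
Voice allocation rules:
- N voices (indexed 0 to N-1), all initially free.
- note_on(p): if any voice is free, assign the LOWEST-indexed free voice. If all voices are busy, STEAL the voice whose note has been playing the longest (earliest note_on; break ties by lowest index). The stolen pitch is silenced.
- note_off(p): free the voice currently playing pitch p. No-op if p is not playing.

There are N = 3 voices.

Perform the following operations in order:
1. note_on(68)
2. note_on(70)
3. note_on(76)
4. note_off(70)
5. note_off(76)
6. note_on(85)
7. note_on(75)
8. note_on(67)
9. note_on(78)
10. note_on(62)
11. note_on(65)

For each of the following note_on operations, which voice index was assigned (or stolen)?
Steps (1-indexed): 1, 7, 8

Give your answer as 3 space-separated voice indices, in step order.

Op 1: note_on(68): voice 0 is free -> assigned | voices=[68 - -]
Op 2: note_on(70): voice 1 is free -> assigned | voices=[68 70 -]
Op 3: note_on(76): voice 2 is free -> assigned | voices=[68 70 76]
Op 4: note_off(70): free voice 1 | voices=[68 - 76]
Op 5: note_off(76): free voice 2 | voices=[68 - -]
Op 6: note_on(85): voice 1 is free -> assigned | voices=[68 85 -]
Op 7: note_on(75): voice 2 is free -> assigned | voices=[68 85 75]
Op 8: note_on(67): all voices busy, STEAL voice 0 (pitch 68, oldest) -> assign | voices=[67 85 75]
Op 9: note_on(78): all voices busy, STEAL voice 1 (pitch 85, oldest) -> assign | voices=[67 78 75]
Op 10: note_on(62): all voices busy, STEAL voice 2 (pitch 75, oldest) -> assign | voices=[67 78 62]
Op 11: note_on(65): all voices busy, STEAL voice 0 (pitch 67, oldest) -> assign | voices=[65 78 62]

Answer: 0 2 0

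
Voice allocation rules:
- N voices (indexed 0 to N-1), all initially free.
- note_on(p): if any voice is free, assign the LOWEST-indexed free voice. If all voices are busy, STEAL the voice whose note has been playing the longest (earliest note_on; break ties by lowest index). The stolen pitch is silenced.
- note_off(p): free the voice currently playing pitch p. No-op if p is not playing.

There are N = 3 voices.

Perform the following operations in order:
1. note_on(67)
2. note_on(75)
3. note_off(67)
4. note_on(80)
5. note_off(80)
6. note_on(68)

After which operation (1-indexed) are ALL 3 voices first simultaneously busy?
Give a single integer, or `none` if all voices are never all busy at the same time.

Op 1: note_on(67): voice 0 is free -> assigned | voices=[67 - -]
Op 2: note_on(75): voice 1 is free -> assigned | voices=[67 75 -]
Op 3: note_off(67): free voice 0 | voices=[- 75 -]
Op 4: note_on(80): voice 0 is free -> assigned | voices=[80 75 -]
Op 5: note_off(80): free voice 0 | voices=[- 75 -]
Op 6: note_on(68): voice 0 is free -> assigned | voices=[68 75 -]

Answer: none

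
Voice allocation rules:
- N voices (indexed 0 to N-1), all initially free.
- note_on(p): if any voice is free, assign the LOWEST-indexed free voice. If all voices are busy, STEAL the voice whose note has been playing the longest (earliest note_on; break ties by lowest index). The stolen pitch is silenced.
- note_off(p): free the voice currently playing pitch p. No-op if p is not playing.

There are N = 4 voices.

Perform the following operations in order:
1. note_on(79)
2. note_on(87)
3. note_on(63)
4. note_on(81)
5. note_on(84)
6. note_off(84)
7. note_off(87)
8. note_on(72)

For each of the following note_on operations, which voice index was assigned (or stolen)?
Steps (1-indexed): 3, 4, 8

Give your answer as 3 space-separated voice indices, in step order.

Answer: 2 3 0

Derivation:
Op 1: note_on(79): voice 0 is free -> assigned | voices=[79 - - -]
Op 2: note_on(87): voice 1 is free -> assigned | voices=[79 87 - -]
Op 3: note_on(63): voice 2 is free -> assigned | voices=[79 87 63 -]
Op 4: note_on(81): voice 3 is free -> assigned | voices=[79 87 63 81]
Op 5: note_on(84): all voices busy, STEAL voice 0 (pitch 79, oldest) -> assign | voices=[84 87 63 81]
Op 6: note_off(84): free voice 0 | voices=[- 87 63 81]
Op 7: note_off(87): free voice 1 | voices=[- - 63 81]
Op 8: note_on(72): voice 0 is free -> assigned | voices=[72 - 63 81]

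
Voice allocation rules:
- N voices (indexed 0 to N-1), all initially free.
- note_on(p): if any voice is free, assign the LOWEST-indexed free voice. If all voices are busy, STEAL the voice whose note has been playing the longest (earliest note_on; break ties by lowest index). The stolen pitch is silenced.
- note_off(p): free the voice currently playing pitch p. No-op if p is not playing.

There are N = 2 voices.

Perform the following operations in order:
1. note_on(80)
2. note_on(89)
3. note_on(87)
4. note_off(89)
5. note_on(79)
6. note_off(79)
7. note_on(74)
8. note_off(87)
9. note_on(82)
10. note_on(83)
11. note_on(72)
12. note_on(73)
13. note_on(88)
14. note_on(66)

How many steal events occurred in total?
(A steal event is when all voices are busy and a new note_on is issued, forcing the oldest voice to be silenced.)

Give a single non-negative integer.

Op 1: note_on(80): voice 0 is free -> assigned | voices=[80 -]
Op 2: note_on(89): voice 1 is free -> assigned | voices=[80 89]
Op 3: note_on(87): all voices busy, STEAL voice 0 (pitch 80, oldest) -> assign | voices=[87 89]
Op 4: note_off(89): free voice 1 | voices=[87 -]
Op 5: note_on(79): voice 1 is free -> assigned | voices=[87 79]
Op 6: note_off(79): free voice 1 | voices=[87 -]
Op 7: note_on(74): voice 1 is free -> assigned | voices=[87 74]
Op 8: note_off(87): free voice 0 | voices=[- 74]
Op 9: note_on(82): voice 0 is free -> assigned | voices=[82 74]
Op 10: note_on(83): all voices busy, STEAL voice 1 (pitch 74, oldest) -> assign | voices=[82 83]
Op 11: note_on(72): all voices busy, STEAL voice 0 (pitch 82, oldest) -> assign | voices=[72 83]
Op 12: note_on(73): all voices busy, STEAL voice 1 (pitch 83, oldest) -> assign | voices=[72 73]
Op 13: note_on(88): all voices busy, STEAL voice 0 (pitch 72, oldest) -> assign | voices=[88 73]
Op 14: note_on(66): all voices busy, STEAL voice 1 (pitch 73, oldest) -> assign | voices=[88 66]

Answer: 6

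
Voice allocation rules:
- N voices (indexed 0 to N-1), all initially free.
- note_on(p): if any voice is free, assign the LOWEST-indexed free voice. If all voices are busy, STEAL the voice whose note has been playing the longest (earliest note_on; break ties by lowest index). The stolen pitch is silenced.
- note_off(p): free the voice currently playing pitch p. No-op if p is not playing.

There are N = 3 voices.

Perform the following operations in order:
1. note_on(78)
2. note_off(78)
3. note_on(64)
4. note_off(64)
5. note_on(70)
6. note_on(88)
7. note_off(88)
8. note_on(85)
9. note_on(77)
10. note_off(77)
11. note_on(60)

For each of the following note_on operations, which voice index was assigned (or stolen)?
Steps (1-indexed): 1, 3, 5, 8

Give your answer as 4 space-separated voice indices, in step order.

Answer: 0 0 0 1

Derivation:
Op 1: note_on(78): voice 0 is free -> assigned | voices=[78 - -]
Op 2: note_off(78): free voice 0 | voices=[- - -]
Op 3: note_on(64): voice 0 is free -> assigned | voices=[64 - -]
Op 4: note_off(64): free voice 0 | voices=[- - -]
Op 5: note_on(70): voice 0 is free -> assigned | voices=[70 - -]
Op 6: note_on(88): voice 1 is free -> assigned | voices=[70 88 -]
Op 7: note_off(88): free voice 1 | voices=[70 - -]
Op 8: note_on(85): voice 1 is free -> assigned | voices=[70 85 -]
Op 9: note_on(77): voice 2 is free -> assigned | voices=[70 85 77]
Op 10: note_off(77): free voice 2 | voices=[70 85 -]
Op 11: note_on(60): voice 2 is free -> assigned | voices=[70 85 60]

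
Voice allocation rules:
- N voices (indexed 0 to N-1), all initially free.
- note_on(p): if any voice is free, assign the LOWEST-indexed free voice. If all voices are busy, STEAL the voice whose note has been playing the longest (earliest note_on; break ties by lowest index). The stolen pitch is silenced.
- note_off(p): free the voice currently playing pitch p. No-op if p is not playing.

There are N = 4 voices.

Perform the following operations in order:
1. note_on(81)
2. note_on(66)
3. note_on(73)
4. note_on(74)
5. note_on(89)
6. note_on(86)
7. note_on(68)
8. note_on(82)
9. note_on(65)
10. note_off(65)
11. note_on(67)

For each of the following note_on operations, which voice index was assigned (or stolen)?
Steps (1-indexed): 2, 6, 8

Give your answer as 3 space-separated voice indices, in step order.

Op 1: note_on(81): voice 0 is free -> assigned | voices=[81 - - -]
Op 2: note_on(66): voice 1 is free -> assigned | voices=[81 66 - -]
Op 3: note_on(73): voice 2 is free -> assigned | voices=[81 66 73 -]
Op 4: note_on(74): voice 3 is free -> assigned | voices=[81 66 73 74]
Op 5: note_on(89): all voices busy, STEAL voice 0 (pitch 81, oldest) -> assign | voices=[89 66 73 74]
Op 6: note_on(86): all voices busy, STEAL voice 1 (pitch 66, oldest) -> assign | voices=[89 86 73 74]
Op 7: note_on(68): all voices busy, STEAL voice 2 (pitch 73, oldest) -> assign | voices=[89 86 68 74]
Op 8: note_on(82): all voices busy, STEAL voice 3 (pitch 74, oldest) -> assign | voices=[89 86 68 82]
Op 9: note_on(65): all voices busy, STEAL voice 0 (pitch 89, oldest) -> assign | voices=[65 86 68 82]
Op 10: note_off(65): free voice 0 | voices=[- 86 68 82]
Op 11: note_on(67): voice 0 is free -> assigned | voices=[67 86 68 82]

Answer: 1 1 3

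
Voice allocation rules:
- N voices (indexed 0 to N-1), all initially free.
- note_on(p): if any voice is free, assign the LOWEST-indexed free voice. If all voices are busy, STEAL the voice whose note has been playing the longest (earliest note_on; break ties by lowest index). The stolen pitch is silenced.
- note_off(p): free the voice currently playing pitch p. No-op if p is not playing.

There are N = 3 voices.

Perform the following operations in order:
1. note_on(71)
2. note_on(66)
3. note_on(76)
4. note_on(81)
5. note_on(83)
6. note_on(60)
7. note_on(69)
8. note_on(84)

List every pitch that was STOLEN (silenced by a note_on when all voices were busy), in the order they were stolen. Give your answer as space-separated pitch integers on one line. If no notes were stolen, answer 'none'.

Op 1: note_on(71): voice 0 is free -> assigned | voices=[71 - -]
Op 2: note_on(66): voice 1 is free -> assigned | voices=[71 66 -]
Op 3: note_on(76): voice 2 is free -> assigned | voices=[71 66 76]
Op 4: note_on(81): all voices busy, STEAL voice 0 (pitch 71, oldest) -> assign | voices=[81 66 76]
Op 5: note_on(83): all voices busy, STEAL voice 1 (pitch 66, oldest) -> assign | voices=[81 83 76]
Op 6: note_on(60): all voices busy, STEAL voice 2 (pitch 76, oldest) -> assign | voices=[81 83 60]
Op 7: note_on(69): all voices busy, STEAL voice 0 (pitch 81, oldest) -> assign | voices=[69 83 60]
Op 8: note_on(84): all voices busy, STEAL voice 1 (pitch 83, oldest) -> assign | voices=[69 84 60]

Answer: 71 66 76 81 83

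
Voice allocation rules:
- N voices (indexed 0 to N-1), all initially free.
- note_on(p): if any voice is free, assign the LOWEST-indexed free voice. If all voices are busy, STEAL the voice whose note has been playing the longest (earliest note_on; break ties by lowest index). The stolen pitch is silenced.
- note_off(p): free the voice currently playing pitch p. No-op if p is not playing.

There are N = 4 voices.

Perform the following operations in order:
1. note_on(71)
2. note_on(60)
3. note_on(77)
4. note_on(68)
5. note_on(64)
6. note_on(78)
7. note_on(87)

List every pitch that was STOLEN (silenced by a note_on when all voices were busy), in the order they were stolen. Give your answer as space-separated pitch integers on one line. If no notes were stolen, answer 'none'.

Answer: 71 60 77

Derivation:
Op 1: note_on(71): voice 0 is free -> assigned | voices=[71 - - -]
Op 2: note_on(60): voice 1 is free -> assigned | voices=[71 60 - -]
Op 3: note_on(77): voice 2 is free -> assigned | voices=[71 60 77 -]
Op 4: note_on(68): voice 3 is free -> assigned | voices=[71 60 77 68]
Op 5: note_on(64): all voices busy, STEAL voice 0 (pitch 71, oldest) -> assign | voices=[64 60 77 68]
Op 6: note_on(78): all voices busy, STEAL voice 1 (pitch 60, oldest) -> assign | voices=[64 78 77 68]
Op 7: note_on(87): all voices busy, STEAL voice 2 (pitch 77, oldest) -> assign | voices=[64 78 87 68]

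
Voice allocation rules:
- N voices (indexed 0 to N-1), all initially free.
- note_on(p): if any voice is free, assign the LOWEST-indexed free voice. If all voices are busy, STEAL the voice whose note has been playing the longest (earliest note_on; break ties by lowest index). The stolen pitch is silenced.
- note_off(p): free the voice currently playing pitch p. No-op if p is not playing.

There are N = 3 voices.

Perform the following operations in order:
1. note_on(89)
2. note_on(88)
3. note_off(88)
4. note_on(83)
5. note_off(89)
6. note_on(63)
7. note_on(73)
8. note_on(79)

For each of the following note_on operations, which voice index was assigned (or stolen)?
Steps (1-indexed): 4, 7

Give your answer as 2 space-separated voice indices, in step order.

Op 1: note_on(89): voice 0 is free -> assigned | voices=[89 - -]
Op 2: note_on(88): voice 1 is free -> assigned | voices=[89 88 -]
Op 3: note_off(88): free voice 1 | voices=[89 - -]
Op 4: note_on(83): voice 1 is free -> assigned | voices=[89 83 -]
Op 5: note_off(89): free voice 0 | voices=[- 83 -]
Op 6: note_on(63): voice 0 is free -> assigned | voices=[63 83 -]
Op 7: note_on(73): voice 2 is free -> assigned | voices=[63 83 73]
Op 8: note_on(79): all voices busy, STEAL voice 1 (pitch 83, oldest) -> assign | voices=[63 79 73]

Answer: 1 2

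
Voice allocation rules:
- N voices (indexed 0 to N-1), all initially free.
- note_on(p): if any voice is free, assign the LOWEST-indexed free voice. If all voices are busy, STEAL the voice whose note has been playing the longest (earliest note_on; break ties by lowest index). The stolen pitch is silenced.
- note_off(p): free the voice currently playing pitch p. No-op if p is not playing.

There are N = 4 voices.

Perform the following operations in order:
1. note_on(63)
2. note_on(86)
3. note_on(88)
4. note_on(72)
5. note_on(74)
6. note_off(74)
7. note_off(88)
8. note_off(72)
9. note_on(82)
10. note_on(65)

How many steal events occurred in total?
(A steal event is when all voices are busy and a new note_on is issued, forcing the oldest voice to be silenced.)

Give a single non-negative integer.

Answer: 1

Derivation:
Op 1: note_on(63): voice 0 is free -> assigned | voices=[63 - - -]
Op 2: note_on(86): voice 1 is free -> assigned | voices=[63 86 - -]
Op 3: note_on(88): voice 2 is free -> assigned | voices=[63 86 88 -]
Op 4: note_on(72): voice 3 is free -> assigned | voices=[63 86 88 72]
Op 5: note_on(74): all voices busy, STEAL voice 0 (pitch 63, oldest) -> assign | voices=[74 86 88 72]
Op 6: note_off(74): free voice 0 | voices=[- 86 88 72]
Op 7: note_off(88): free voice 2 | voices=[- 86 - 72]
Op 8: note_off(72): free voice 3 | voices=[- 86 - -]
Op 9: note_on(82): voice 0 is free -> assigned | voices=[82 86 - -]
Op 10: note_on(65): voice 2 is free -> assigned | voices=[82 86 65 -]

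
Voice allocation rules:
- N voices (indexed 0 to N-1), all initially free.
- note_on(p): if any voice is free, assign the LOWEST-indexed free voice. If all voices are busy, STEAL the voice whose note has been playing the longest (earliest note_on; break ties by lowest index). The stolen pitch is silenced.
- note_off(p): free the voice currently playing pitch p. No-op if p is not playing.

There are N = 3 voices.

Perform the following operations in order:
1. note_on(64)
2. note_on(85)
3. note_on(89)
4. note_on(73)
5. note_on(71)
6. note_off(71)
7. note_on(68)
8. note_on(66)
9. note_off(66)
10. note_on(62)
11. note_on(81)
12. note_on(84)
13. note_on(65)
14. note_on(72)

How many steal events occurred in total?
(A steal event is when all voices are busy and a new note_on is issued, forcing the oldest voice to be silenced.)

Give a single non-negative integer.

Answer: 7

Derivation:
Op 1: note_on(64): voice 0 is free -> assigned | voices=[64 - -]
Op 2: note_on(85): voice 1 is free -> assigned | voices=[64 85 -]
Op 3: note_on(89): voice 2 is free -> assigned | voices=[64 85 89]
Op 4: note_on(73): all voices busy, STEAL voice 0 (pitch 64, oldest) -> assign | voices=[73 85 89]
Op 5: note_on(71): all voices busy, STEAL voice 1 (pitch 85, oldest) -> assign | voices=[73 71 89]
Op 6: note_off(71): free voice 1 | voices=[73 - 89]
Op 7: note_on(68): voice 1 is free -> assigned | voices=[73 68 89]
Op 8: note_on(66): all voices busy, STEAL voice 2 (pitch 89, oldest) -> assign | voices=[73 68 66]
Op 9: note_off(66): free voice 2 | voices=[73 68 -]
Op 10: note_on(62): voice 2 is free -> assigned | voices=[73 68 62]
Op 11: note_on(81): all voices busy, STEAL voice 0 (pitch 73, oldest) -> assign | voices=[81 68 62]
Op 12: note_on(84): all voices busy, STEAL voice 1 (pitch 68, oldest) -> assign | voices=[81 84 62]
Op 13: note_on(65): all voices busy, STEAL voice 2 (pitch 62, oldest) -> assign | voices=[81 84 65]
Op 14: note_on(72): all voices busy, STEAL voice 0 (pitch 81, oldest) -> assign | voices=[72 84 65]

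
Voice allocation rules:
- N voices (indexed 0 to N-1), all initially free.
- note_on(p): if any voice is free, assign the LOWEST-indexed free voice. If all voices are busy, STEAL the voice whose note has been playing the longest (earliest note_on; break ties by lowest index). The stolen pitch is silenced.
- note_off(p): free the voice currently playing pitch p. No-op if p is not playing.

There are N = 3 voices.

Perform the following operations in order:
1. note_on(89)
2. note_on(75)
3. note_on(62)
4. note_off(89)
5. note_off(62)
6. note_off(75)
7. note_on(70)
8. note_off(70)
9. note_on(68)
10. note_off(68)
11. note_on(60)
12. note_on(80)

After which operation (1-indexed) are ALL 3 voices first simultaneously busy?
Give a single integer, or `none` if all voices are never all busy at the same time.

Answer: 3

Derivation:
Op 1: note_on(89): voice 0 is free -> assigned | voices=[89 - -]
Op 2: note_on(75): voice 1 is free -> assigned | voices=[89 75 -]
Op 3: note_on(62): voice 2 is free -> assigned | voices=[89 75 62]
Op 4: note_off(89): free voice 0 | voices=[- 75 62]
Op 5: note_off(62): free voice 2 | voices=[- 75 -]
Op 6: note_off(75): free voice 1 | voices=[- - -]
Op 7: note_on(70): voice 0 is free -> assigned | voices=[70 - -]
Op 8: note_off(70): free voice 0 | voices=[- - -]
Op 9: note_on(68): voice 0 is free -> assigned | voices=[68 - -]
Op 10: note_off(68): free voice 0 | voices=[- - -]
Op 11: note_on(60): voice 0 is free -> assigned | voices=[60 - -]
Op 12: note_on(80): voice 1 is free -> assigned | voices=[60 80 -]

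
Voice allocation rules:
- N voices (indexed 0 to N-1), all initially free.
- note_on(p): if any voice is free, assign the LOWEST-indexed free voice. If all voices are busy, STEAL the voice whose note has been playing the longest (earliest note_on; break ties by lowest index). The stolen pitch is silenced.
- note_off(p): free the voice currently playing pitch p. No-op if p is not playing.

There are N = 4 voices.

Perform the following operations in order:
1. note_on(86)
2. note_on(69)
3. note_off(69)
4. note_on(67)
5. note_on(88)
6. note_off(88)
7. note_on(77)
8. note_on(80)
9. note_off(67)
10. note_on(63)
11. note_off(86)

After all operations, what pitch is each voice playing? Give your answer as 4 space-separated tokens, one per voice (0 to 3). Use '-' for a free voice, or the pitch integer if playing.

Answer: - 63 77 80

Derivation:
Op 1: note_on(86): voice 0 is free -> assigned | voices=[86 - - -]
Op 2: note_on(69): voice 1 is free -> assigned | voices=[86 69 - -]
Op 3: note_off(69): free voice 1 | voices=[86 - - -]
Op 4: note_on(67): voice 1 is free -> assigned | voices=[86 67 - -]
Op 5: note_on(88): voice 2 is free -> assigned | voices=[86 67 88 -]
Op 6: note_off(88): free voice 2 | voices=[86 67 - -]
Op 7: note_on(77): voice 2 is free -> assigned | voices=[86 67 77 -]
Op 8: note_on(80): voice 3 is free -> assigned | voices=[86 67 77 80]
Op 9: note_off(67): free voice 1 | voices=[86 - 77 80]
Op 10: note_on(63): voice 1 is free -> assigned | voices=[86 63 77 80]
Op 11: note_off(86): free voice 0 | voices=[- 63 77 80]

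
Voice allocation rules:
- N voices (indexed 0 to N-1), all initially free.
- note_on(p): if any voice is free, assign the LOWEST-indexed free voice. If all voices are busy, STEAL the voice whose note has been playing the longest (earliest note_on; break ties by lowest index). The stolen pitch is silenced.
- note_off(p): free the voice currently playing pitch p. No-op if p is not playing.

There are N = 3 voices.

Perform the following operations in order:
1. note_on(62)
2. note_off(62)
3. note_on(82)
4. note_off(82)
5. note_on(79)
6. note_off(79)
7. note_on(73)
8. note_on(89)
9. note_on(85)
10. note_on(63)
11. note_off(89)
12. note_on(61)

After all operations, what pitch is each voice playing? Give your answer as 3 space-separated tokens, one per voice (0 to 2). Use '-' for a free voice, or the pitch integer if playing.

Answer: 63 61 85

Derivation:
Op 1: note_on(62): voice 0 is free -> assigned | voices=[62 - -]
Op 2: note_off(62): free voice 0 | voices=[- - -]
Op 3: note_on(82): voice 0 is free -> assigned | voices=[82 - -]
Op 4: note_off(82): free voice 0 | voices=[- - -]
Op 5: note_on(79): voice 0 is free -> assigned | voices=[79 - -]
Op 6: note_off(79): free voice 0 | voices=[- - -]
Op 7: note_on(73): voice 0 is free -> assigned | voices=[73 - -]
Op 8: note_on(89): voice 1 is free -> assigned | voices=[73 89 -]
Op 9: note_on(85): voice 2 is free -> assigned | voices=[73 89 85]
Op 10: note_on(63): all voices busy, STEAL voice 0 (pitch 73, oldest) -> assign | voices=[63 89 85]
Op 11: note_off(89): free voice 1 | voices=[63 - 85]
Op 12: note_on(61): voice 1 is free -> assigned | voices=[63 61 85]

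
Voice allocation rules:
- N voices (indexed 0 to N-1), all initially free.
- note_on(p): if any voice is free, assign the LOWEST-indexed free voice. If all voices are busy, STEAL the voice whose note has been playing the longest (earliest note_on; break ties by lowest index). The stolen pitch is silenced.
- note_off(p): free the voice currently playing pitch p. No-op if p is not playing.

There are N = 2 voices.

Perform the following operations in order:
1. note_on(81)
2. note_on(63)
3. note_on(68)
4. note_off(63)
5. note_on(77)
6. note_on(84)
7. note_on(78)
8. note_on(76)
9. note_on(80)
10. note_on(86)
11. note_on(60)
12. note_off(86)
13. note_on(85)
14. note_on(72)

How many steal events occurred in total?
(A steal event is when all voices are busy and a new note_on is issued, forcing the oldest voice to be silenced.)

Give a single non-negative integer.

Answer: 8

Derivation:
Op 1: note_on(81): voice 0 is free -> assigned | voices=[81 -]
Op 2: note_on(63): voice 1 is free -> assigned | voices=[81 63]
Op 3: note_on(68): all voices busy, STEAL voice 0 (pitch 81, oldest) -> assign | voices=[68 63]
Op 4: note_off(63): free voice 1 | voices=[68 -]
Op 5: note_on(77): voice 1 is free -> assigned | voices=[68 77]
Op 6: note_on(84): all voices busy, STEAL voice 0 (pitch 68, oldest) -> assign | voices=[84 77]
Op 7: note_on(78): all voices busy, STEAL voice 1 (pitch 77, oldest) -> assign | voices=[84 78]
Op 8: note_on(76): all voices busy, STEAL voice 0 (pitch 84, oldest) -> assign | voices=[76 78]
Op 9: note_on(80): all voices busy, STEAL voice 1 (pitch 78, oldest) -> assign | voices=[76 80]
Op 10: note_on(86): all voices busy, STEAL voice 0 (pitch 76, oldest) -> assign | voices=[86 80]
Op 11: note_on(60): all voices busy, STEAL voice 1 (pitch 80, oldest) -> assign | voices=[86 60]
Op 12: note_off(86): free voice 0 | voices=[- 60]
Op 13: note_on(85): voice 0 is free -> assigned | voices=[85 60]
Op 14: note_on(72): all voices busy, STEAL voice 1 (pitch 60, oldest) -> assign | voices=[85 72]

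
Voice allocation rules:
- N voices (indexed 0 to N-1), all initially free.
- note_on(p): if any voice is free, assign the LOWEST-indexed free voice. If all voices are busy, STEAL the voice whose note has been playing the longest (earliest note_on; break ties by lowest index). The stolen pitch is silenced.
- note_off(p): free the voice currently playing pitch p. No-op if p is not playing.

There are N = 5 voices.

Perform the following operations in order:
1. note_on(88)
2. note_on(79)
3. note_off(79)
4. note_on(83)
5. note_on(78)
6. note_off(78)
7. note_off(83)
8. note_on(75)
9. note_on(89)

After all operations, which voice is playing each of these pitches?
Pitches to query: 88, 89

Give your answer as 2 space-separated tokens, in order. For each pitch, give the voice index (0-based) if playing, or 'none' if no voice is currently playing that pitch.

Answer: 0 2

Derivation:
Op 1: note_on(88): voice 0 is free -> assigned | voices=[88 - - - -]
Op 2: note_on(79): voice 1 is free -> assigned | voices=[88 79 - - -]
Op 3: note_off(79): free voice 1 | voices=[88 - - - -]
Op 4: note_on(83): voice 1 is free -> assigned | voices=[88 83 - - -]
Op 5: note_on(78): voice 2 is free -> assigned | voices=[88 83 78 - -]
Op 6: note_off(78): free voice 2 | voices=[88 83 - - -]
Op 7: note_off(83): free voice 1 | voices=[88 - - - -]
Op 8: note_on(75): voice 1 is free -> assigned | voices=[88 75 - - -]
Op 9: note_on(89): voice 2 is free -> assigned | voices=[88 75 89 - -]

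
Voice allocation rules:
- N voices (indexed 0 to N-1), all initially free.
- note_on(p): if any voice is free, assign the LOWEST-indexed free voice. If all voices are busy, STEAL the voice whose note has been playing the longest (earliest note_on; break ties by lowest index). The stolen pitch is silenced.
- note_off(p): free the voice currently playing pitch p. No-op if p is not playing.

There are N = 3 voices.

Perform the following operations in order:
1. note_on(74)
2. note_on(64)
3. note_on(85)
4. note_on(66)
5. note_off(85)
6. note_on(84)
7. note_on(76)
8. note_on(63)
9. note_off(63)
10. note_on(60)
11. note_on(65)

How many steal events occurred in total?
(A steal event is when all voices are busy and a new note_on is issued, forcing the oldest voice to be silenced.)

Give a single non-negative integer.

Answer: 4

Derivation:
Op 1: note_on(74): voice 0 is free -> assigned | voices=[74 - -]
Op 2: note_on(64): voice 1 is free -> assigned | voices=[74 64 -]
Op 3: note_on(85): voice 2 is free -> assigned | voices=[74 64 85]
Op 4: note_on(66): all voices busy, STEAL voice 0 (pitch 74, oldest) -> assign | voices=[66 64 85]
Op 5: note_off(85): free voice 2 | voices=[66 64 -]
Op 6: note_on(84): voice 2 is free -> assigned | voices=[66 64 84]
Op 7: note_on(76): all voices busy, STEAL voice 1 (pitch 64, oldest) -> assign | voices=[66 76 84]
Op 8: note_on(63): all voices busy, STEAL voice 0 (pitch 66, oldest) -> assign | voices=[63 76 84]
Op 9: note_off(63): free voice 0 | voices=[- 76 84]
Op 10: note_on(60): voice 0 is free -> assigned | voices=[60 76 84]
Op 11: note_on(65): all voices busy, STEAL voice 2 (pitch 84, oldest) -> assign | voices=[60 76 65]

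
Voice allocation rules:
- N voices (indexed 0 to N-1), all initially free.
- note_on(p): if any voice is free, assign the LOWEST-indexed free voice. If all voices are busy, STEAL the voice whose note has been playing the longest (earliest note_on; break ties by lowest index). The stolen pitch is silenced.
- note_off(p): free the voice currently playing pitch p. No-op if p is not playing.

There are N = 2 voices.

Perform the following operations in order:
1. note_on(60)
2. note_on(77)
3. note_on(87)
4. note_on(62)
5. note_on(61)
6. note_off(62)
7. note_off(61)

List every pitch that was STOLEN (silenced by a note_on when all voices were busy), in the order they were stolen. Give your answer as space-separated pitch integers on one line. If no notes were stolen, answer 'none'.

Answer: 60 77 87

Derivation:
Op 1: note_on(60): voice 0 is free -> assigned | voices=[60 -]
Op 2: note_on(77): voice 1 is free -> assigned | voices=[60 77]
Op 3: note_on(87): all voices busy, STEAL voice 0 (pitch 60, oldest) -> assign | voices=[87 77]
Op 4: note_on(62): all voices busy, STEAL voice 1 (pitch 77, oldest) -> assign | voices=[87 62]
Op 5: note_on(61): all voices busy, STEAL voice 0 (pitch 87, oldest) -> assign | voices=[61 62]
Op 6: note_off(62): free voice 1 | voices=[61 -]
Op 7: note_off(61): free voice 0 | voices=[- -]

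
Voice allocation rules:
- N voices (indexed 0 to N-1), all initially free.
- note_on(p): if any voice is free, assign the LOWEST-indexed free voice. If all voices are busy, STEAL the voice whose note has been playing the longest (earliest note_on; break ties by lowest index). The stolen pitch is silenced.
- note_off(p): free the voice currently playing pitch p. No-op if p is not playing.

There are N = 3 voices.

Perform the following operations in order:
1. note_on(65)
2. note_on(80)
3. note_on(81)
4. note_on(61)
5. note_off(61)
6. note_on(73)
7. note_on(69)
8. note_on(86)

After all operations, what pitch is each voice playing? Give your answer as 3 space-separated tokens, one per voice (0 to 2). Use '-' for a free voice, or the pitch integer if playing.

Op 1: note_on(65): voice 0 is free -> assigned | voices=[65 - -]
Op 2: note_on(80): voice 1 is free -> assigned | voices=[65 80 -]
Op 3: note_on(81): voice 2 is free -> assigned | voices=[65 80 81]
Op 4: note_on(61): all voices busy, STEAL voice 0 (pitch 65, oldest) -> assign | voices=[61 80 81]
Op 5: note_off(61): free voice 0 | voices=[- 80 81]
Op 6: note_on(73): voice 0 is free -> assigned | voices=[73 80 81]
Op 7: note_on(69): all voices busy, STEAL voice 1 (pitch 80, oldest) -> assign | voices=[73 69 81]
Op 8: note_on(86): all voices busy, STEAL voice 2 (pitch 81, oldest) -> assign | voices=[73 69 86]

Answer: 73 69 86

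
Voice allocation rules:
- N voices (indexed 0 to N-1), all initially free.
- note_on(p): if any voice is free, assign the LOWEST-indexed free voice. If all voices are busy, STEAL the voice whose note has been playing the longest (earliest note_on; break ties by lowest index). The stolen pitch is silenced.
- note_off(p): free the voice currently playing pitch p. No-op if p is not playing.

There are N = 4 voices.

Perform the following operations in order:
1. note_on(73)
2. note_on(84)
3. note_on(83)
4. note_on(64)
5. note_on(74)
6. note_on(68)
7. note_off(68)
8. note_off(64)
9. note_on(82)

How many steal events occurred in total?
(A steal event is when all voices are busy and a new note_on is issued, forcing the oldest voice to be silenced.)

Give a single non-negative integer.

Answer: 2

Derivation:
Op 1: note_on(73): voice 0 is free -> assigned | voices=[73 - - -]
Op 2: note_on(84): voice 1 is free -> assigned | voices=[73 84 - -]
Op 3: note_on(83): voice 2 is free -> assigned | voices=[73 84 83 -]
Op 4: note_on(64): voice 3 is free -> assigned | voices=[73 84 83 64]
Op 5: note_on(74): all voices busy, STEAL voice 0 (pitch 73, oldest) -> assign | voices=[74 84 83 64]
Op 6: note_on(68): all voices busy, STEAL voice 1 (pitch 84, oldest) -> assign | voices=[74 68 83 64]
Op 7: note_off(68): free voice 1 | voices=[74 - 83 64]
Op 8: note_off(64): free voice 3 | voices=[74 - 83 -]
Op 9: note_on(82): voice 1 is free -> assigned | voices=[74 82 83 -]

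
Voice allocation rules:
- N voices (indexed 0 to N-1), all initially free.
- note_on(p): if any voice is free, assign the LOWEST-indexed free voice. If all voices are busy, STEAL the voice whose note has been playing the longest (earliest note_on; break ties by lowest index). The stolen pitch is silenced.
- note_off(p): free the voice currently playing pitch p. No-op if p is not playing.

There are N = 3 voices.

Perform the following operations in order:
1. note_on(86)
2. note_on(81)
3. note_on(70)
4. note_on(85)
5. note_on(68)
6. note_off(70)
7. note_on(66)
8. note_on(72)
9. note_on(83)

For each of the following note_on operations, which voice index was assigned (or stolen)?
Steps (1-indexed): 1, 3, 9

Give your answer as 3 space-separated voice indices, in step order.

Answer: 0 2 1

Derivation:
Op 1: note_on(86): voice 0 is free -> assigned | voices=[86 - -]
Op 2: note_on(81): voice 1 is free -> assigned | voices=[86 81 -]
Op 3: note_on(70): voice 2 is free -> assigned | voices=[86 81 70]
Op 4: note_on(85): all voices busy, STEAL voice 0 (pitch 86, oldest) -> assign | voices=[85 81 70]
Op 5: note_on(68): all voices busy, STEAL voice 1 (pitch 81, oldest) -> assign | voices=[85 68 70]
Op 6: note_off(70): free voice 2 | voices=[85 68 -]
Op 7: note_on(66): voice 2 is free -> assigned | voices=[85 68 66]
Op 8: note_on(72): all voices busy, STEAL voice 0 (pitch 85, oldest) -> assign | voices=[72 68 66]
Op 9: note_on(83): all voices busy, STEAL voice 1 (pitch 68, oldest) -> assign | voices=[72 83 66]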